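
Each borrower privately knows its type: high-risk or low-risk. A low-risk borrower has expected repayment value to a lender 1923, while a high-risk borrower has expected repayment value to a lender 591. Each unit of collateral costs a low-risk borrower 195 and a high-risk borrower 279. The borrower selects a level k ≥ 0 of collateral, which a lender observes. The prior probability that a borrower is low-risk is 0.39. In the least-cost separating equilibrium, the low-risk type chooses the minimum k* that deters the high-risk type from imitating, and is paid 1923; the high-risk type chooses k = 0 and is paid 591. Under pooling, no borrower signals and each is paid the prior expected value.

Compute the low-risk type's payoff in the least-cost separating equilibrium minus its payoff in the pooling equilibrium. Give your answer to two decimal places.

Least-cost separating signal: k* solves 591 = 1923 − 279·k*, so k* = (1923 − 591)/279 ≈ 4.7742.
Low-risk type's separating payoff: 1923 − 195 × k* = 1923 − 195 × (1923 − 591)/279 = 1923 − 259740/279 ≈ 992.0323.
Pooling payoff: 0.39 × 1923 + 0.61 × 591 = 1110.48.
Difference: 992.0323 − 1110.48 = -118.4477, i.e. -118.45 to two decimal places.
The low-risk type would prefer the pooling outcome.

-118.45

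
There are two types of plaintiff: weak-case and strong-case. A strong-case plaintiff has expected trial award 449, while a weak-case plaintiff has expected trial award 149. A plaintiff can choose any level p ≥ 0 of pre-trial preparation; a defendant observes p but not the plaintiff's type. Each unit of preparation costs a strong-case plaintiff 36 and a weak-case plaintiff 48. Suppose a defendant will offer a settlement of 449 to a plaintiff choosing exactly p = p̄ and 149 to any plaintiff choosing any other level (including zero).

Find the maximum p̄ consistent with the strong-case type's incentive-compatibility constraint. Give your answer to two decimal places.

8.33

Choosing p̄ yields the strong-case type 449 − 36·p̄; choosing zero yields 149.
The strong-case type is indifferent at 449 − 36·p̄ = 149, i.e. p̄ = (449 − 149) / 36 ≈ 8.33.
For any p̄ above 8.33 the strong-case type would rather pool at zero, so separation collapses.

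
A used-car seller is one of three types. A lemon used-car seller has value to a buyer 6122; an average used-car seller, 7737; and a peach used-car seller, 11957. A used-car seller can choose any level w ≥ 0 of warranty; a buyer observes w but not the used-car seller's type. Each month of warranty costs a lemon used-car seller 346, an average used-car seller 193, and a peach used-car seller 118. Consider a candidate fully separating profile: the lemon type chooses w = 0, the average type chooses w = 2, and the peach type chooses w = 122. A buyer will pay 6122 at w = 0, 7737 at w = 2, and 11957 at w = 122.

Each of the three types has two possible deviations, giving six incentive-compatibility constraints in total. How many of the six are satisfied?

3

Peach (own payoff 11957 − 118×122 = -2439): to w=0 gives 6122 → profitable ✗; to w=2 gives 7737 − 118×2 = 7501 → profitable ✗.
Average (own payoff 7737 − 193×2 = 7351): to w=0 gives 6122 → no gain ✓; to w=122 gives 11957 − 193×122 = -11589 → no gain ✓.
Lemon (own payoff 6122): to w=2 gives 7737 − 346×2 = 7045 → profitable ✗; to w=122 gives 11957 − 346×122 = -30255 → no gain ✓.
3 of the 6 constraints hold; not an equilibrium.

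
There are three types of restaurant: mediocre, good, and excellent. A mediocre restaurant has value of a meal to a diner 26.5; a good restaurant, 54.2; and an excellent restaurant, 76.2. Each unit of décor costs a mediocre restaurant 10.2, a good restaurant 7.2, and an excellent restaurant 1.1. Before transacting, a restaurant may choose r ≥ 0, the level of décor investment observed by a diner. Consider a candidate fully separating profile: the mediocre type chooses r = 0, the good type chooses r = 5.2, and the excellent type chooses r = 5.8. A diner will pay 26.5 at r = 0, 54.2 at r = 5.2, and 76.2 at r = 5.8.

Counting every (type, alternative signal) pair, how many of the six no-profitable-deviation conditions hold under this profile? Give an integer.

4

Excellent (own payoff 76.2 − 1.1×5.8 = 69.82): to r=0 gives 26.5 → no gain ✓; to r=5.2 gives 54.2 − 1.1×5.2 = 48.48 → no gain ✓.
Mediocre (own payoff 26.5): to r=5.2 gives 54.2 − 10.2×5.2 = 1.16 → no gain ✓; to r=5.8 gives 76.2 − 10.2×5.8 = 17.04 → no gain ✓.
Good (own payoff 54.2 − 7.2×5.2 = 16.76): to r=0 gives 26.5 → profitable ✗; to r=5.8 gives 76.2 − 7.2×5.8 = 34.44 → profitable ✗.
4 of the 6 constraints hold; not an equilibrium.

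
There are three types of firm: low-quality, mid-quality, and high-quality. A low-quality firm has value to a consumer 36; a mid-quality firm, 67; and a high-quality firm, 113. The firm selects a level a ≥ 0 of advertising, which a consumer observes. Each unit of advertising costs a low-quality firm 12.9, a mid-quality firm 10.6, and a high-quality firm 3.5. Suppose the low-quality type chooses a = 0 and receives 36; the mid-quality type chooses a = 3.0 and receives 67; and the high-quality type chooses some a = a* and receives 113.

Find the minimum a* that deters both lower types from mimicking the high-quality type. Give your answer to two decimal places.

Low-quality type (on-path payoff 36) won't mimic when 36 ≥ 113 − 12.9·a*, i.e. a* ≥ 5.97.
Mid-quality type (on-path payoff 67 − 10.6×3.0 = 35.2) won't mimic when 35.2 ≥ 113 − 10.6·a*, i.e. a* ≥ 7.34.
Both must hold, so a* = max(5.97, 7.34) = 7.34. The mid-quality type's constraint binds.

7.34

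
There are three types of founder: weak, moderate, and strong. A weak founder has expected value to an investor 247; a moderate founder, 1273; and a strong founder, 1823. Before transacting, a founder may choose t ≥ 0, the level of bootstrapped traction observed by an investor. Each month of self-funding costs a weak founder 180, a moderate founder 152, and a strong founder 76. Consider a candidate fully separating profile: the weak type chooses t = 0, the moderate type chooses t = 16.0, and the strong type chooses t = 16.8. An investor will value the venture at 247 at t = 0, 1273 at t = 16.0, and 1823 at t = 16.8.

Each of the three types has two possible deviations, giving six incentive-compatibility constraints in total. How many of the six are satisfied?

4

Moderate (own payoff 1273 − 152×16.0 = -1159): to t=0 gives 247 → profitable ✗; to t=16.8 gives 1823 − 152×16.8 = -730.6 → profitable ✗.
Strong (own payoff 1823 − 76×16.8 = 546.2): to t=0 gives 247 → no gain ✓; to t=16.0 gives 1273 − 76×16.0 = 57 → no gain ✓.
Weak (own payoff 247): to t=16.0 gives 1273 − 180×16.0 = -1607 → no gain ✓; to t=16.8 gives 1823 − 180×16.8 = -1201 → no gain ✓.
4 of the 6 constraints hold; not an equilibrium.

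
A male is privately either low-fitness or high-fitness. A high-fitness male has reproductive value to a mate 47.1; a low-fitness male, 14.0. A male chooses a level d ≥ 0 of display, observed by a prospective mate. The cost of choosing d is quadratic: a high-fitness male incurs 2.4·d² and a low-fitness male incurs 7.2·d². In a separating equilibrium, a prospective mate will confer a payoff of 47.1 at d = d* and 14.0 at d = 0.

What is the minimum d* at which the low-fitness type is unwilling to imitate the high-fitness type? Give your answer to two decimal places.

The low-fitness type at d = 0 receives 14.0; imitating at d* yields 47.1 − 7.2·d*².
Indifference: 14.0 = 47.1 − 7.2·d*², so d*² = (47.1 − 14.0) / 7.2 ≈ 4.5972.
d* = √4.5972 ≈ 2.14.

2.14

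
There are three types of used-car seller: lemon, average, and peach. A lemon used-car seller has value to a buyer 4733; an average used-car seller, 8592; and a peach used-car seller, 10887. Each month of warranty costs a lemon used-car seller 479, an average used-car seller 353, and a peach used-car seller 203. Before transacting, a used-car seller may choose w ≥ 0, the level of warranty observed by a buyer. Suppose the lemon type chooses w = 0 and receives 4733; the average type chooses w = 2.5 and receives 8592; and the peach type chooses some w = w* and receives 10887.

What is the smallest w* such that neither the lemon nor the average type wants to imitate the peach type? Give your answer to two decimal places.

12.85

Lemon type (on-path payoff 4733) won't mimic when 4733 ≥ 10887 − 479·w*, i.e. w* ≥ 12.85.
Average type (on-path payoff 8592 − 353×2.5 = 7709.5) won't mimic when 7709.5 ≥ 10887 − 353·w*, i.e. w* ≥ 9.00.
Both must hold, so w* = max(12.85, 9.00) = 12.85. The lemon type's constraint binds.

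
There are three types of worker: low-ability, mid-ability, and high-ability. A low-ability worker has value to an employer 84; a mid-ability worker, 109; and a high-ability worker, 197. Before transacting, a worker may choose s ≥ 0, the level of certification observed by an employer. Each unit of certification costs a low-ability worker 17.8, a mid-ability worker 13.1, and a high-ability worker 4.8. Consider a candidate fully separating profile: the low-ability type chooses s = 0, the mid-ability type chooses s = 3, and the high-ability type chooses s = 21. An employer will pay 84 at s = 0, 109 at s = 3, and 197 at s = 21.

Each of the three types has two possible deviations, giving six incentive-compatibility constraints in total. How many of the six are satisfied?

5

High-ability (own payoff 197 − 4.8×21 = 96.2): to s=0 gives 84 → no gain ✓; to s=3 gives 109 − 4.8×3 = 94.6 → no gain ✓.
Low-ability (own payoff 84): to s=3 gives 109 − 17.8×3 = 55.6 → no gain ✓; to s=21 gives 197 − 17.8×21 = -176.8 → no gain ✓.
Mid-ability (own payoff 109 − 13.1×3 = 69.7): to s=0 gives 84 → profitable ✗; to s=21 gives 197 − 13.1×21 = -78.1 → no gain ✓.
5 of the 6 constraints hold; not an equilibrium.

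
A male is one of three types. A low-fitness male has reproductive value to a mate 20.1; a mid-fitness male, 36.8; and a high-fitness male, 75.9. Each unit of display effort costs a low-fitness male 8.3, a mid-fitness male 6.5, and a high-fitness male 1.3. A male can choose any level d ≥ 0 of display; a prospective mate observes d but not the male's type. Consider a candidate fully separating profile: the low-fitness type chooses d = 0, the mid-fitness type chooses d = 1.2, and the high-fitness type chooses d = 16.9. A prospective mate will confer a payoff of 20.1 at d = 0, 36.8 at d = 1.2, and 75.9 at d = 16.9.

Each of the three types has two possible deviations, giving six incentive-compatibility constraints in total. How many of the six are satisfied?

High-fitness (own payoff 75.9 − 1.3×16.9 = 53.93): to d=0 gives 20.1 → no gain ✓; to d=1.2 gives 36.8 − 1.3×1.2 = 35.24 → no gain ✓.
Mid-fitness (own payoff 36.8 − 6.5×1.2 = 29): to d=0 gives 20.1 → no gain ✓; to d=16.9 gives 75.9 − 6.5×16.9 = -33.95 → no gain ✓.
Low-fitness (own payoff 20.1): to d=1.2 gives 36.8 − 8.3×1.2 = 26.84 → profitable ✗; to d=16.9 gives 75.9 − 8.3×16.9 = -64.37 → no gain ✓.
5 of the 6 constraints hold; not an equilibrium.

5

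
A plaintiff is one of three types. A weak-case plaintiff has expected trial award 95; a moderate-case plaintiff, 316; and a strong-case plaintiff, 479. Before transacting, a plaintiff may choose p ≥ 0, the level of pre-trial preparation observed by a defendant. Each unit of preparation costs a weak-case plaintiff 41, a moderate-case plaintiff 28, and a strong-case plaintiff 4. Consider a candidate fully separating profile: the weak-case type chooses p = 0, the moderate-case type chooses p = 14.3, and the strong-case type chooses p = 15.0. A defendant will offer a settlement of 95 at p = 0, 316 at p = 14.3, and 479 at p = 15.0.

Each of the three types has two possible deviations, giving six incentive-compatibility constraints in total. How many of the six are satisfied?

4

Strong-case (own payoff 479 − 4×15.0 = 419): to p=0 gives 95 → no gain ✓; to p=14.3 gives 316 − 4×14.3 = 258.8 → no gain ✓.
Moderate-case (own payoff 316 − 28×14.3 = -84.4): to p=0 gives 95 → profitable ✗; to p=15.0 gives 479 − 28×15.0 = 59 → profitable ✗.
Weak-case (own payoff 95): to p=14.3 gives 316 − 41×14.3 = -270.3 → no gain ✓; to p=15.0 gives 479 − 41×15.0 = -136 → no gain ✓.
4 of the 6 constraints hold; not an equilibrium.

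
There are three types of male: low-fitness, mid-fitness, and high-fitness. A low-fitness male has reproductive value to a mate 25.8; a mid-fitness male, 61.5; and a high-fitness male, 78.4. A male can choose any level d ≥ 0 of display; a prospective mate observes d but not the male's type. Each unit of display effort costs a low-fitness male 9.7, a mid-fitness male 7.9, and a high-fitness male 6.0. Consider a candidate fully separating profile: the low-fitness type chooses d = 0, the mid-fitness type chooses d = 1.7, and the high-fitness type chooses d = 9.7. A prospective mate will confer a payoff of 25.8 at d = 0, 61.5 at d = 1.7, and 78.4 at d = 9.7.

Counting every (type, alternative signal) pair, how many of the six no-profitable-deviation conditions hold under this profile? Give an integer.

3

High-fitness (own payoff 78.4 − 6.0×9.7 = 20.2): to d=0 gives 25.8 → profitable ✗; to d=1.7 gives 61.5 − 6.0×1.7 = 51.3 → profitable ✗.
Mid-fitness (own payoff 61.5 − 7.9×1.7 = 48.07): to d=0 gives 25.8 → no gain ✓; to d=9.7 gives 78.4 − 7.9×9.7 = 1.77 → no gain ✓.
Low-fitness (own payoff 25.8): to d=1.7 gives 61.5 − 9.7×1.7 = 45.01 → profitable ✗; to d=9.7 gives 78.4 − 9.7×9.7 = -15.69 → no gain ✓.
3 of the 6 constraints hold; not an equilibrium.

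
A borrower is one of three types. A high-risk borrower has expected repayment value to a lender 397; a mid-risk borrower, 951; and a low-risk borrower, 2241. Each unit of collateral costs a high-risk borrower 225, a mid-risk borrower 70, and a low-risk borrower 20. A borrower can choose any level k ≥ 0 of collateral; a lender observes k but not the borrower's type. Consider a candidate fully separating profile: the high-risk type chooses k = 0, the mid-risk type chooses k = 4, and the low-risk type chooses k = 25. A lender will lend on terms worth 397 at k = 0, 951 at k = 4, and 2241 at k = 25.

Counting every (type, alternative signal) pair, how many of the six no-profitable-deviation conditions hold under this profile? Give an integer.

6

Mid-risk (own payoff 951 − 70×4 = 671): to k=0 gives 397 → no gain ✓; to k=25 gives 2241 − 70×25 = 491 → no gain ✓.
Low-risk (own payoff 2241 − 20×25 = 1741): to k=0 gives 397 → no gain ✓; to k=4 gives 951 − 20×4 = 871 → no gain ✓.
High-risk (own payoff 397): to k=4 gives 951 − 225×4 = 51 → no gain ✓; to k=25 gives 2241 − 225×25 = -3384 → no gain ✓.
6 of the 6 constraints hold; this profile is a separating equilibrium.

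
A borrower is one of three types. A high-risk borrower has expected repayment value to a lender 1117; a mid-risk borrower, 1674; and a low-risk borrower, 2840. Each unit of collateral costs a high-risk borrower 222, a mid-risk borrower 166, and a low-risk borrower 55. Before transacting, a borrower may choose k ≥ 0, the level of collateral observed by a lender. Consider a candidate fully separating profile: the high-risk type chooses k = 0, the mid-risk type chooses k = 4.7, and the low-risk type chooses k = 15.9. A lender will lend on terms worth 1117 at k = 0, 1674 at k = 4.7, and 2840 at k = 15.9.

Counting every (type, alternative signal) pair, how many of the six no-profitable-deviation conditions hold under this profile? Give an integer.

5

Mid-risk (own payoff 1674 − 166×4.7 = 893.8): to k=0 gives 1117 → profitable ✗; to k=15.9 gives 2840 − 166×15.9 = 200.6 → no gain ✓.
Low-risk (own payoff 2840 − 55×15.9 = 1965.5): to k=0 gives 1117 → no gain ✓; to k=4.7 gives 1674 − 55×4.7 = 1415.5 → no gain ✓.
High-risk (own payoff 1117): to k=4.7 gives 1674 − 222×4.7 = 630.6 → no gain ✓; to k=15.9 gives 2840 − 222×15.9 = -689.8 → no gain ✓.
5 of the 6 constraints hold; not an equilibrium.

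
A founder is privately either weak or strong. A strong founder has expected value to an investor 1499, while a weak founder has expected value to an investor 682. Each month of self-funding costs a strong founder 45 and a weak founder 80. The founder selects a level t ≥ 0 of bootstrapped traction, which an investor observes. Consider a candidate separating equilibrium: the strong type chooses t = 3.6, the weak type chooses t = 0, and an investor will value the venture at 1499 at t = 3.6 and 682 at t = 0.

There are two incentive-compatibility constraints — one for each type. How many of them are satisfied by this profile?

Strong type: signal → 1499 − 45 × 3.6 = 1337; deviate to 0 → 682. IC holds (1337 ≥ 682).
Weak type: stay at 0 → 682; mimic → 1499 − 80 × 3.6 = 1211. IC fails (682 < 1211).
1 of 2 constraints hold, so this profile is not an equilibrium.

1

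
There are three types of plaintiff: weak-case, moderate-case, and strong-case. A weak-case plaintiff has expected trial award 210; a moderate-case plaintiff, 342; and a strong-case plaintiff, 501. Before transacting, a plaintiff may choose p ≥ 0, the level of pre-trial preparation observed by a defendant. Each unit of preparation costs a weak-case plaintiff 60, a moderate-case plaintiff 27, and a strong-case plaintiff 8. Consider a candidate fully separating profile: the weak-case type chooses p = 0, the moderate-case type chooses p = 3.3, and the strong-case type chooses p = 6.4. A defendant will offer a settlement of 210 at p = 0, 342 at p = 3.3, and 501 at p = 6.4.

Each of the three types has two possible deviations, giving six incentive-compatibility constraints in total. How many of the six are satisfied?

5

Strong-case (own payoff 501 − 8×6.4 = 449.8): to p=0 gives 210 → no gain ✓; to p=3.3 gives 342 − 8×3.3 = 315.6 → no gain ✓.
Moderate-case (own payoff 342 − 27×3.3 = 252.9): to p=0 gives 210 → no gain ✓; to p=6.4 gives 501 − 27×6.4 = 328.2 → profitable ✗.
Weak-case (own payoff 210): to p=3.3 gives 342 − 60×3.3 = 144 → no gain ✓; to p=6.4 gives 501 − 60×6.4 = 117 → no gain ✓.
5 of the 6 constraints hold; not an equilibrium.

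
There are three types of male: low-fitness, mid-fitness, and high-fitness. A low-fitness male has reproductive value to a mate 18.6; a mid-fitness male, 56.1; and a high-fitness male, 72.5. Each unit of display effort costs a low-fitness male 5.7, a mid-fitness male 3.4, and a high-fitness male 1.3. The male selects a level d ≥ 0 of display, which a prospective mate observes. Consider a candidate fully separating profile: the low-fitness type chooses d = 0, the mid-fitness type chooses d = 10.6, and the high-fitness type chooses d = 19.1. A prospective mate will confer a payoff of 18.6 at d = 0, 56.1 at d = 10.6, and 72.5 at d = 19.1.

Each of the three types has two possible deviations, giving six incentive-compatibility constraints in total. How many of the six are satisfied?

6

Mid-fitness (own payoff 56.1 − 3.4×10.6 = 20.06): to d=0 gives 18.6 → no gain ✓; to d=19.1 gives 72.5 − 3.4×19.1 = 7.56 → no gain ✓.
Low-fitness (own payoff 18.6): to d=10.6 gives 56.1 − 5.7×10.6 = -4.32 → no gain ✓; to d=19.1 gives 72.5 − 5.7×19.1 = -36.37 → no gain ✓.
High-fitness (own payoff 72.5 − 1.3×19.1 = 47.67): to d=0 gives 18.6 → no gain ✓; to d=10.6 gives 56.1 − 1.3×10.6 = 42.32 → no gain ✓.
6 of the 6 constraints hold; this profile is a separating equilibrium.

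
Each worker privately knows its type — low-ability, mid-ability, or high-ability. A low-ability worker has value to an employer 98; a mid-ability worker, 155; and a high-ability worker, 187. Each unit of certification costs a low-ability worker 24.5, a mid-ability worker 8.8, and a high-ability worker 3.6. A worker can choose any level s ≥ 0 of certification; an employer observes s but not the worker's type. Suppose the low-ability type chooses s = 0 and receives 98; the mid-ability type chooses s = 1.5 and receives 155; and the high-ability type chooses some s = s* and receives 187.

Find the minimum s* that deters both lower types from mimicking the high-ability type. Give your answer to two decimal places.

5.14

Mid-ability type (on-path payoff 155 − 8.8×1.5 = 141.8) won't mimic when 141.8 ≥ 187 − 8.8·s*, i.e. s* ≥ 5.14.
Low-ability type (on-path payoff 98) won't mimic when 98 ≥ 187 − 24.5·s*, i.e. s* ≥ 3.63.
Both must hold, so s* = max(3.63, 5.14) = 5.14. The mid-ability type's constraint binds.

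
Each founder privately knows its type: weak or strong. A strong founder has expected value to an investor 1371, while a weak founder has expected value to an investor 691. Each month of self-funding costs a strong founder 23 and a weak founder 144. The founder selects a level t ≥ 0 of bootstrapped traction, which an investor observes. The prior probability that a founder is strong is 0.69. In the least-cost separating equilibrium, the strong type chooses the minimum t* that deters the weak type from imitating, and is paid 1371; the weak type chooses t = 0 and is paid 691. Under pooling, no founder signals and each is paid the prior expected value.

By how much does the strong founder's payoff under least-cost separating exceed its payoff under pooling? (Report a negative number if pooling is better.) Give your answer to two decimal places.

102.19

Least-cost separating signal: t* solves 691 = 1371 − 144·t*, so t* = (1371 − 691)/144 ≈ 4.7222.
Strong type's separating payoff: 1371 − 23 × t* = 1371 − 23 × (1371 − 691)/144 = 1371 − 15640/144 ≈ 1262.3889.
Pooling payoff: 0.69 × 1371 + 0.31 × 691 = 1160.2.
Difference: 1262.3889 − 1160.2 = 102.1889, i.e. 102.19 to two decimal places.
The strong type prefers to separate.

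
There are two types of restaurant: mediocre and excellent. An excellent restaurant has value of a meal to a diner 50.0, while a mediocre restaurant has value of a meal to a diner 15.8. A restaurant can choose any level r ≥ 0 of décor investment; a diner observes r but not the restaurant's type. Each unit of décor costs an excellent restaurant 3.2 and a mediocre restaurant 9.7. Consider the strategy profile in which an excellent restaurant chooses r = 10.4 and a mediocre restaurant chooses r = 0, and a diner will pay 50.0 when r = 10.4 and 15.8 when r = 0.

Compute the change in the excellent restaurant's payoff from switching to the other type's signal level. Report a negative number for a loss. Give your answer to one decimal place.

-0.9

Playing r = 10.4 the excellent restaurant receives 50.0 − 3.2 × 10.4 = 16.72.
Deviating to r = 0 yields 15.8 instead.
Gain from deviating: 15.8 − 16.72 = -0.92, i.e. -0.9 to one decimal place.
The gain is negative, so the excellent type's incentive-compatibility constraint is satisfied.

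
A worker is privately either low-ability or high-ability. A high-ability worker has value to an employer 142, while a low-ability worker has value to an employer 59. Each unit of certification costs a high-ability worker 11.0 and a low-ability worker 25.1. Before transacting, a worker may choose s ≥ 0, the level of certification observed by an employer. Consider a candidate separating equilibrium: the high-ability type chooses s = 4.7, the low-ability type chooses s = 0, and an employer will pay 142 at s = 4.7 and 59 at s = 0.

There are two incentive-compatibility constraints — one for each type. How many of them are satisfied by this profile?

2

Low-ability type: stay at 0 → 59; mimic → 142 − 25.1 × 4.7 = 24.03. IC holds (59 ≥ 24.03).
High-ability type: signal → 142 − 11.0 × 4.7 = 90.3; deviate to 0 → 59. IC holds (90.3 ≥ 59).
2 of 2 constraints hold, so this is a separating equilibrium.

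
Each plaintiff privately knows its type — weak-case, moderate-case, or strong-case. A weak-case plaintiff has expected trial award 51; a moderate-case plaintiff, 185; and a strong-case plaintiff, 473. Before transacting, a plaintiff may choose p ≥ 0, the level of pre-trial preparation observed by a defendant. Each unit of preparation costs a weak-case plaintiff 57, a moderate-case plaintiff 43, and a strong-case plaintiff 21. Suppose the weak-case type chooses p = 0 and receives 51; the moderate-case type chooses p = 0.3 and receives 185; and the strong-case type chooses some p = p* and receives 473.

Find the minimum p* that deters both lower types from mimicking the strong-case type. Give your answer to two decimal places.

7.40

Moderate-case type (on-path payoff 185 − 43×0.3 = 172.1) won't mimic when 172.1 ≥ 473 − 43·p*, i.e. p* ≥ 7.00.
Weak-case type (on-path payoff 51) won't mimic when 51 ≥ 473 − 57·p*, i.e. p* ≥ 7.40.
Both must hold, so p* = max(7.40, 7.00) = 7.40. The weak-case type's constraint binds.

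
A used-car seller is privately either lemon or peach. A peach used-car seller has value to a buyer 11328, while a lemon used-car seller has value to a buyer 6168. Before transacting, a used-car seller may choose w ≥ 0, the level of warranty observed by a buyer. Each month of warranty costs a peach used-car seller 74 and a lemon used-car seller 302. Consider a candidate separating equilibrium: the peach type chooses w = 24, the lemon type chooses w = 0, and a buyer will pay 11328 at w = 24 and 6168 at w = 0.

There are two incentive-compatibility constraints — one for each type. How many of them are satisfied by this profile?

Lemon type: stay at 0 → 6168; mimic → 11328 − 302 × 24 = 4080. IC holds (6168 ≥ 4080).
Peach type: signal → 11328 − 74 × 24 = 9552; deviate to 0 → 6168. IC holds (9552 ≥ 6168).
2 of 2 constraints hold, so this is a separating equilibrium.

2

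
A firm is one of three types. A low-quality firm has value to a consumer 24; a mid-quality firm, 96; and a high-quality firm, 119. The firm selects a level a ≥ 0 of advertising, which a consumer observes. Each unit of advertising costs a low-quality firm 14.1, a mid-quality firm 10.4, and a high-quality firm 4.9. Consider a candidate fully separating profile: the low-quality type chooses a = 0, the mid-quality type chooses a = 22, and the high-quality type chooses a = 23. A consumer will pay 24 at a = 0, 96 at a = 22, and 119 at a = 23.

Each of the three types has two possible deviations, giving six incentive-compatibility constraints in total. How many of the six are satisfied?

3

Low-quality (own payoff 24): to a=22 gives 96 − 14.1×22 = -214.2 → no gain ✓; to a=23 gives 119 − 14.1×23 = -205.3 → no gain ✓.
Mid-quality (own payoff 96 − 10.4×22 = -132.8): to a=0 gives 24 → profitable ✗; to a=23 gives 119 − 10.4×23 = -120.2 → profitable ✗.
High-quality (own payoff 119 − 4.9×23 = 6.3): to a=0 gives 24 → profitable ✗; to a=22 gives 96 − 4.9×22 = -11.8 → no gain ✓.
3 of the 6 constraints hold; not an equilibrium.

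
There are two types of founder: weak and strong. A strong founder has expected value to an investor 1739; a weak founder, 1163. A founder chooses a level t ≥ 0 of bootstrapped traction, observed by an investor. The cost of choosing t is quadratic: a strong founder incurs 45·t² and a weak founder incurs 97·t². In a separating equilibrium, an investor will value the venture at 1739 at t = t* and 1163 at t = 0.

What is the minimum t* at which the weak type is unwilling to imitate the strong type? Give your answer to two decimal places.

2.44

The weak type at t = 0 receives 1163; imitating at t* yields 1739 − 97·t*².
Indifference: 1163 = 1739 − 97·t*², so t*² = (1739 − 1163) / 97 ≈ 5.9381.
t* = √5.9381 ≈ 2.44.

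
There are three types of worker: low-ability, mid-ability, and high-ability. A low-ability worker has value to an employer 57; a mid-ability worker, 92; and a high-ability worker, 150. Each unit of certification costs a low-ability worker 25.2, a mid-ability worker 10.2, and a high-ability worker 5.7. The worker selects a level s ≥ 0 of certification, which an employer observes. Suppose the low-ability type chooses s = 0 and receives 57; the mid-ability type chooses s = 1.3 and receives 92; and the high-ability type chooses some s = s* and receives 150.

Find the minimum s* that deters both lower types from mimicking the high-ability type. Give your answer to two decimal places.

6.99

Low-ability type (on-path payoff 57) won't mimic when 57 ≥ 150 − 25.2·s*, i.e. s* ≥ 3.69.
Mid-ability type (on-path payoff 92 − 10.2×1.3 = 78.74) won't mimic when 78.74 ≥ 150 − 10.2·s*, i.e. s* ≥ 6.99.
Both must hold, so s* = max(3.69, 6.99) = 6.99. The mid-ability type's constraint binds.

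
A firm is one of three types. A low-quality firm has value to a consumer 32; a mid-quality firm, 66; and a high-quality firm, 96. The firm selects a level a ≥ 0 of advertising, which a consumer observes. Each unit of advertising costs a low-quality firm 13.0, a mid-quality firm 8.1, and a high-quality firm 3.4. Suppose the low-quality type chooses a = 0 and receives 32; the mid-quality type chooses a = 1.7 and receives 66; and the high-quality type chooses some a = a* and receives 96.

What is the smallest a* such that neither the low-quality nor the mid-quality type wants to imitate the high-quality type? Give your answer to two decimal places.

5.40

Low-quality type (on-path payoff 32) won't mimic when 32 ≥ 96 − 13.0·a*, i.e. a* ≥ 4.92.
Mid-quality type (on-path payoff 66 − 8.1×1.7 = 52.23) won't mimic when 52.23 ≥ 96 − 8.1·a*, i.e. a* ≥ 5.40.
Both must hold, so a* = max(4.92, 5.40) = 5.40. The mid-quality type's constraint binds.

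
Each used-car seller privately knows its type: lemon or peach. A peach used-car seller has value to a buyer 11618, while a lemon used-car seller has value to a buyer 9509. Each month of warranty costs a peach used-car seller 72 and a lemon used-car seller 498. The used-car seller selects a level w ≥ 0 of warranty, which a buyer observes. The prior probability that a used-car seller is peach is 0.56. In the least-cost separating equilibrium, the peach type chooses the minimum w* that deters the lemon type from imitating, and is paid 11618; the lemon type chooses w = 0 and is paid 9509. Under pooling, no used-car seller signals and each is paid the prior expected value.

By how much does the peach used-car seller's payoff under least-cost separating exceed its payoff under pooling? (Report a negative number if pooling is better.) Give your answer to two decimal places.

Least-cost separating signal: w* solves 9509 = 11618 − 498·w*, so w* = (11618 − 9509)/498 ≈ 4.2349.
Peach type's separating payoff: 11618 − 72 × w* = 11618 − 72 × (11618 − 9509)/498 = 11618 − 151848/498 ≈ 11313.0843.
Pooling payoff: 0.56 × 11618 + 0.44 × 9509 = 10690.04.
Difference: 11313.0843 − 10690.04 = 623.0443, i.e. 623.04 to two decimal places.
The peach type prefers to separate.

623.04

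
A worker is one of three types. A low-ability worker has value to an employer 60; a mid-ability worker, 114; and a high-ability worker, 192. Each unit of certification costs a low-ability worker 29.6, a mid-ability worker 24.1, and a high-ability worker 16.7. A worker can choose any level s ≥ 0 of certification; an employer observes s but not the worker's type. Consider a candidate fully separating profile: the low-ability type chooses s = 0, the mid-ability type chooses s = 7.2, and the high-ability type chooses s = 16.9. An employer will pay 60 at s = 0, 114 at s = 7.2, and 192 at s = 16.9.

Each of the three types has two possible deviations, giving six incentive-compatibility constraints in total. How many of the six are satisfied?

3

Low-ability (own payoff 60): to s=7.2 gives 114 − 29.6×7.2 = -99.12 → no gain ✓; to s=16.9 gives 192 − 29.6×16.9 = -308.24 → no gain ✓.
Mid-ability (own payoff 114 − 24.1×7.2 = -59.52): to s=0 gives 60 → profitable ✗; to s=16.9 gives 192 − 24.1×16.9 = -215.29 → no gain ✓.
High-ability (own payoff 192 − 16.7×16.9 = -90.23): to s=0 gives 60 → profitable ✗; to s=7.2 gives 114 − 16.7×7.2 = -6.24 → profitable ✗.
3 of the 6 constraints hold; not an equilibrium.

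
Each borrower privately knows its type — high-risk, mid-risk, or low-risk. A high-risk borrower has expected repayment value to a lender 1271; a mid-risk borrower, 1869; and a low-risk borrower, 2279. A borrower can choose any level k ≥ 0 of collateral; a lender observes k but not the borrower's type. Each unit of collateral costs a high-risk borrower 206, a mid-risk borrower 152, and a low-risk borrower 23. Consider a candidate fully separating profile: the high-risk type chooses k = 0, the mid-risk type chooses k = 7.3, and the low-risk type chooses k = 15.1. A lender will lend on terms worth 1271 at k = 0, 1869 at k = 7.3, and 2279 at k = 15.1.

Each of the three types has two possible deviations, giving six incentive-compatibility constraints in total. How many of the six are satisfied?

5

Mid-risk (own payoff 1869 − 152×7.3 = 759.4): to k=0 gives 1271 → profitable ✗; to k=15.1 gives 2279 − 152×15.1 = -16.2 → no gain ✓.
High-risk (own payoff 1271): to k=7.3 gives 1869 − 206×7.3 = 365.2 → no gain ✓; to k=15.1 gives 2279 − 206×15.1 = -831.6 → no gain ✓.
Low-risk (own payoff 2279 − 23×15.1 = 1931.7): to k=0 gives 1271 → no gain ✓; to k=7.3 gives 1869 − 23×7.3 = 1701.1 → no gain ✓.
5 of the 6 constraints hold; not an equilibrium.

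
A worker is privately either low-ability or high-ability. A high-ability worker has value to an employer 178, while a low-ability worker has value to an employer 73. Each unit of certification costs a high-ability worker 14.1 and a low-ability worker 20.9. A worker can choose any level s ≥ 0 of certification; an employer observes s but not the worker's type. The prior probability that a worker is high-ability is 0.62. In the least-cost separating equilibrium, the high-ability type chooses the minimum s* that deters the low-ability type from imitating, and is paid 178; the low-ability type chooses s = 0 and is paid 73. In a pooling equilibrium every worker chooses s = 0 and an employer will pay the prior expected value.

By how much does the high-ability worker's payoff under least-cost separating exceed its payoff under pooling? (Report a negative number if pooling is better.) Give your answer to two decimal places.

Least-cost separating signal: s* solves 73 = 178 − 20.9·s*, so s* = (178 − 73)/20.9 ≈ 5.0239.
High-ability type's separating payoff: 178 − 14.1 × s* = 178 − 14.1 × (178 − 73)/20.9 = 178 − 1480.5/20.9 ≈ 107.1627.
Pooling payoff: 0.62 × 178 + 0.38 × 73 = 138.1.
Difference: 107.1627 − 138.1 = -30.9373, i.e. -30.94 to two decimal places.
The high-ability type would prefer the pooling outcome.

-30.94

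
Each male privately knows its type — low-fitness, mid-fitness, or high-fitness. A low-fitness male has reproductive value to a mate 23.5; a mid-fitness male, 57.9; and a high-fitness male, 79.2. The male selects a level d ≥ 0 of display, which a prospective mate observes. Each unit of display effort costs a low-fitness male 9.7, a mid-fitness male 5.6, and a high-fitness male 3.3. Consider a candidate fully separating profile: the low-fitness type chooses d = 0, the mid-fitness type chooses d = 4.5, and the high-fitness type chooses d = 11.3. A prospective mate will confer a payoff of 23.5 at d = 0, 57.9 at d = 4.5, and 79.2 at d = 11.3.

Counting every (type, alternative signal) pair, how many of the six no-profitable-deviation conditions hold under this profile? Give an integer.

Low-fitness (own payoff 23.5): to d=4.5 gives 57.9 − 9.7×4.5 = 14.25 → no gain ✓; to d=11.3 gives 79.2 − 9.7×11.3 = -30.41 → no gain ✓.
High-fitness (own payoff 79.2 − 3.3×11.3 = 41.91): to d=0 gives 23.5 → no gain ✓; to d=4.5 gives 57.9 − 3.3×4.5 = 43.05 → profitable ✗.
Mid-fitness (own payoff 57.9 − 5.6×4.5 = 32.7): to d=0 gives 23.5 → no gain ✓; to d=11.3 gives 79.2 − 5.6×11.3 = 15.92 → no gain ✓.
5 of the 6 constraints hold; not an equilibrium.

5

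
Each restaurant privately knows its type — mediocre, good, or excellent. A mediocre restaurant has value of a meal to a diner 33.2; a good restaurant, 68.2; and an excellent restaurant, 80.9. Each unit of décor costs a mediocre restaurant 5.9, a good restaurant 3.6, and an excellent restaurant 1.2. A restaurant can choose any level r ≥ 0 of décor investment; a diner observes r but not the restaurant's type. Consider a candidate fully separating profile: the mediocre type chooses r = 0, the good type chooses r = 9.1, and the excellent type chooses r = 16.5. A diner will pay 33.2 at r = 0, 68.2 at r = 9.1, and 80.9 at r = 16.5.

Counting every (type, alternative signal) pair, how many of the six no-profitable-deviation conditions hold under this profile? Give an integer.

6

Good (own payoff 68.2 − 3.6×9.1 = 35.44): to r=0 gives 33.2 → no gain ✓; to r=16.5 gives 80.9 − 3.6×16.5 = 21.5 → no gain ✓.
Mediocre (own payoff 33.2): to r=9.1 gives 68.2 − 5.9×9.1 = 14.51 → no gain ✓; to r=16.5 gives 80.9 − 5.9×16.5 = -16.45 → no gain ✓.
Excellent (own payoff 80.9 − 1.2×16.5 = 61.1): to r=0 gives 33.2 → no gain ✓; to r=9.1 gives 68.2 − 1.2×9.1 = 57.28 → no gain ✓.
6 of the 6 constraints hold; this profile is a separating equilibrium.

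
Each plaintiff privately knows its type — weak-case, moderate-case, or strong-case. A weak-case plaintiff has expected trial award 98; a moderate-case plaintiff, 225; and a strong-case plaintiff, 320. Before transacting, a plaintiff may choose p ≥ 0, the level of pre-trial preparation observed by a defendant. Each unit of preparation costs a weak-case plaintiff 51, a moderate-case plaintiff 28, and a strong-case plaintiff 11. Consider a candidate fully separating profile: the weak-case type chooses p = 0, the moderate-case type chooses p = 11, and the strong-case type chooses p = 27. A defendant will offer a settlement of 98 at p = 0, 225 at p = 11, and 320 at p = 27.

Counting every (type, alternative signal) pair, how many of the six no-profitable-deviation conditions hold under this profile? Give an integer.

3

Weak-case (own payoff 98): to p=11 gives 225 − 51×11 = -336 → no gain ✓; to p=27 gives 320 − 51×27 = -1057 → no gain ✓.
Strong-case (own payoff 320 − 11×27 = 23): to p=0 gives 98 → profitable ✗; to p=11 gives 225 − 11×11 = 104 → profitable ✗.
Moderate-case (own payoff 225 − 28×11 = -83): to p=0 gives 98 → profitable ✗; to p=27 gives 320 − 28×27 = -436 → no gain ✓.
3 of the 6 constraints hold; not an equilibrium.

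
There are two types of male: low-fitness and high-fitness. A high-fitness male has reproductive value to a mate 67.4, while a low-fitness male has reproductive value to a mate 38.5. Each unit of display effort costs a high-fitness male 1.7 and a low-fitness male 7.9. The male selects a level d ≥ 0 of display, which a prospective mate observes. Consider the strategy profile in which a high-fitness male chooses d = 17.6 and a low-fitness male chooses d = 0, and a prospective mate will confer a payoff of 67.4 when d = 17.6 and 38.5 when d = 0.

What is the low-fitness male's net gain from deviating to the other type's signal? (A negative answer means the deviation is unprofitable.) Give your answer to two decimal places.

Playing d = 0 the low-fitness male receives 38.5.
Deviating to d = 17.6 brings payment 67.4 at cost 7.9 × 17.6 = 139.04, netting -71.64.
Gain from deviating: -71.64 − 38.5 = -110.14.
The gain is negative, so the low-fitness type's incentive-compatibility constraint is satisfied.

-110.14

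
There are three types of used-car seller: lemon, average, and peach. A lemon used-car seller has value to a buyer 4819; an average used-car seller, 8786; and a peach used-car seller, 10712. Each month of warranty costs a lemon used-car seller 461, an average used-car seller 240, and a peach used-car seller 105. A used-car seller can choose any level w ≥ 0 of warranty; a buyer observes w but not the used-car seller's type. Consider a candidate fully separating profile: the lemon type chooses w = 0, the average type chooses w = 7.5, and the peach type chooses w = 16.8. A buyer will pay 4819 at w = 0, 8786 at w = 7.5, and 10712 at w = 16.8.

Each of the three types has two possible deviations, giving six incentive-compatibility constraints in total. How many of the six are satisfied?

5

Lemon (own payoff 4819): to w=7.5 gives 8786 − 461×7.5 = 5328.5 → profitable ✗; to w=16.8 gives 10712 − 461×16.8 = 2967.2 → no gain ✓.
Peach (own payoff 10712 − 105×16.8 = 8948): to w=0 gives 4819 → no gain ✓; to w=7.5 gives 8786 − 105×7.5 = 7998.5 → no gain ✓.
Average (own payoff 8786 − 240×7.5 = 6986): to w=0 gives 4819 → no gain ✓; to w=16.8 gives 10712 − 240×16.8 = 6680 → no gain ✓.
5 of the 6 constraints hold; not an equilibrium.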